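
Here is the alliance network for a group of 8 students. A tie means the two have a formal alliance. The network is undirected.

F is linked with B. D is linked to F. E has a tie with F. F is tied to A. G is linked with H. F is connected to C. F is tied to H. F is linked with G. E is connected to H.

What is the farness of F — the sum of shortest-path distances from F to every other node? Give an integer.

7

Distances from F: A:1, B:1, C:1, D:1, E:1, G:1, H:1.
Sum = 1 + 1 + 1 + 1 + 1 + 1 + 1 = 7.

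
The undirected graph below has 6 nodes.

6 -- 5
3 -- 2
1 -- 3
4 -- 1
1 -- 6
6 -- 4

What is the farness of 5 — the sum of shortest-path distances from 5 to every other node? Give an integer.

Distances from 5: 1:2, 2:4, 3:3, 4:2, 6:1.
Sum = 2 + 4 + 3 + 2 + 1 = 12.

12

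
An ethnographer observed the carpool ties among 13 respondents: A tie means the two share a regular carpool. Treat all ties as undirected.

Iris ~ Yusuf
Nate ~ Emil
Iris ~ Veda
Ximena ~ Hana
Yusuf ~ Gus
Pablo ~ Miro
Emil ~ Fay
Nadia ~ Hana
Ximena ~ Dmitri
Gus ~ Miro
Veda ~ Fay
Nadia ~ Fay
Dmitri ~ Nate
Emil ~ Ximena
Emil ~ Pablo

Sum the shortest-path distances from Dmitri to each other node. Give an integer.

Distances from Dmitri: Emil:2, Fay:3, Gus:5, Hana:2, Iris:5, Miro:4, Nadia:3, Nate:1, Pablo:3, Veda:4, Ximena:1, Yusuf:6.
Sum = 2 + 3 + 5 + 2 + 5 + 4 + 3 + 1 + 3 + 4 + 1 + 6 = 39.

39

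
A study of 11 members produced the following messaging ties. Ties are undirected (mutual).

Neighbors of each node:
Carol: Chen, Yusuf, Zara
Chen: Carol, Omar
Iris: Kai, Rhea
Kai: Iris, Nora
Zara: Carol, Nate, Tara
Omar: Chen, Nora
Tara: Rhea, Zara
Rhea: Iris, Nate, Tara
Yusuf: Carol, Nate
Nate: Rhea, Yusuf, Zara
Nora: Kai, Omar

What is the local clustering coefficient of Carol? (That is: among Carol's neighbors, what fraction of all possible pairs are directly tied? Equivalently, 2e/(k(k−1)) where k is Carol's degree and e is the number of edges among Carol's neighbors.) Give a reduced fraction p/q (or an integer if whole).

Carol's neighbors: Chen, Yusuf, and Zara (k = 3).
Possible neighbor pairs: C(3,2) = 3. Edges among them: none → e = 0.
Clustering(Carol) = 0/3 = 0.

0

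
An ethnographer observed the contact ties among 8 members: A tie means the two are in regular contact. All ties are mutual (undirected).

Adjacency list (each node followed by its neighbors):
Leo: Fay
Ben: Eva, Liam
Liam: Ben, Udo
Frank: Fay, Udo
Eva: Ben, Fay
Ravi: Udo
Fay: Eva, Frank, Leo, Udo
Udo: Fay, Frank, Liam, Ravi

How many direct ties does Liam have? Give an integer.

Liam is directly tied to Ben and Udo. That is 2 neighbors, so the degree of Liam is 2.

2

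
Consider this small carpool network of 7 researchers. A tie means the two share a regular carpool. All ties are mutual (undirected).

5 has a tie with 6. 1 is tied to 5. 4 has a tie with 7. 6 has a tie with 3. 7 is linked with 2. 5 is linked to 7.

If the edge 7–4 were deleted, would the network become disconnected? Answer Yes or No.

Yes

Without the 7–4 edge there is no alternate route between 7 and 4, so the network disconnects. It is a bridge.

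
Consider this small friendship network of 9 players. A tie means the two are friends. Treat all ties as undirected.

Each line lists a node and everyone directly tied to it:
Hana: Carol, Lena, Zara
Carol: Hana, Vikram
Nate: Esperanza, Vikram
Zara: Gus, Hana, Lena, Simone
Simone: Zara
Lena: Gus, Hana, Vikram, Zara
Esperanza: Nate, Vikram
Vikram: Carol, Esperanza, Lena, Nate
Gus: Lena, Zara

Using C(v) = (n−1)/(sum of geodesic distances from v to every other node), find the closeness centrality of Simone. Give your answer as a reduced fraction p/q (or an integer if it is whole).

Distances from Simone: Carol:3, Esperanza:4, Gus:2, Hana:2, Lena:2, Nate:4, Vikram:3, Zara:1. Sum = 21.
n = 9, so closeness = 8/21.

8/21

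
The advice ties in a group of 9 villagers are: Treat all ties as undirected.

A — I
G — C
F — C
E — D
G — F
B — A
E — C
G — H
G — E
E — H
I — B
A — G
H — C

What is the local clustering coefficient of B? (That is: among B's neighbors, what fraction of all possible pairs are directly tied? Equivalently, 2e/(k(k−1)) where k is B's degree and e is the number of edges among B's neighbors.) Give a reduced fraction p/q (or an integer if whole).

1

B's neighbors: A and I (k = 2).
Possible neighbor pairs: C(2,2) = 1. Edges among them: A–I → e = 1.
Clustering(B) = 1/1.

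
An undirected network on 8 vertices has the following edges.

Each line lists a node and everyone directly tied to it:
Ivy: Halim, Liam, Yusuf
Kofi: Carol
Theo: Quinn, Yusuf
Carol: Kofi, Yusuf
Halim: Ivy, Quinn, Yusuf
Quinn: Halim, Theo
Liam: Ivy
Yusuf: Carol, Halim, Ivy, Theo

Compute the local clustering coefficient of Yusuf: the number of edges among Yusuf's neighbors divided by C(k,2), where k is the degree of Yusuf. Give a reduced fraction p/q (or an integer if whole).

1/6

Yusuf's neighbors: Carol, Halim, Ivy, and Theo (k = 4).
Possible neighbor pairs: C(4,2) = 6. Edges among them: Halim–Ivy → e = 1.
Clustering(Yusuf) = 1/6.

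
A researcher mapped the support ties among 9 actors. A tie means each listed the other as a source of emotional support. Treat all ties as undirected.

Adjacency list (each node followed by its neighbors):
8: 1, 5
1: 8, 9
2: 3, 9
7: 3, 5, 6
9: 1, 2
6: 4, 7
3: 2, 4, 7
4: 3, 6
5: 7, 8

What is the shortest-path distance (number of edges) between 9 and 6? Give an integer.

One shortest route is 9 – 2 – 3 – 4 – 6, which uses 4 edges, and at distance 3 from 9 we only reach {4, 5, 7}, which does not include 6. So d(9,6) = 4.

4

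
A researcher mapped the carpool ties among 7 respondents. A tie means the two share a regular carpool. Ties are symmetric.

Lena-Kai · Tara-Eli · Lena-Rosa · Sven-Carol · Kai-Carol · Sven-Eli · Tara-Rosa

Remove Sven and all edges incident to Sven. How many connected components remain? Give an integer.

1

Sven's neighbors (Carol and Eli) remain reachable from one another through other ties, so the rest of the network stays in one piece.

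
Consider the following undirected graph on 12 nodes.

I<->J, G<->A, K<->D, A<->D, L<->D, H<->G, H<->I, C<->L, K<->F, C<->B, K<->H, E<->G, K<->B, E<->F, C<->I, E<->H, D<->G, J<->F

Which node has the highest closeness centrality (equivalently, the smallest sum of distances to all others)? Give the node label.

Farness (sum of distances to all others) for each node — A:26, B:24, C:23, D:20, E:22, F:22, G:21, H:19, I:21, J:26, K:18, L:24.
The smallest farness is 18, for K, so K has the highest closeness.

K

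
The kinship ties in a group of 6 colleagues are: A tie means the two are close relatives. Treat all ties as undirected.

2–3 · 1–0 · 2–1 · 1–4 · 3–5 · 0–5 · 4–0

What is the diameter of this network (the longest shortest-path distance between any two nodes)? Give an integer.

Eccentricity of each node (its greatest distance to any other): 0:2, 1:2, 2:2, 3:3, 4:3, 5:2.
The maximum eccentricity is 3, realized for instance by the pair 4–3 via 4 – 0 – 5 – 3. So the diameter is 3.

3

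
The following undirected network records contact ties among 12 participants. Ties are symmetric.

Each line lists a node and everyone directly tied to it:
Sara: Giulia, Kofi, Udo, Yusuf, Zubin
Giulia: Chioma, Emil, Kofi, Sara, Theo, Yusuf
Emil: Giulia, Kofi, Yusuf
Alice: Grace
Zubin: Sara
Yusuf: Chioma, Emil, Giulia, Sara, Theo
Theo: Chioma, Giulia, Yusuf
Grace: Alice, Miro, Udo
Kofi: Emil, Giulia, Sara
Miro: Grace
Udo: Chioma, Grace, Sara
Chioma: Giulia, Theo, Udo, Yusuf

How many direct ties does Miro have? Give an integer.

1

Miro is directly tied to Grace. That is 1 neighbor, so the degree of Miro is 1.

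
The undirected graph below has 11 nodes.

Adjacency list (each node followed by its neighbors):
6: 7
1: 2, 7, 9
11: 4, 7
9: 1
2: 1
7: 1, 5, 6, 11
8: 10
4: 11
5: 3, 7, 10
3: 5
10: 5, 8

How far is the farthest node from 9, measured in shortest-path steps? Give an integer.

5

Distances from 9: 1:1, 2:2, 3:4, 4:4, 5:3, 6:3, 7:2, 8:5, 10:4, 11:3.
The largest is 5 (to 8), so the eccentricity of 9 is 5.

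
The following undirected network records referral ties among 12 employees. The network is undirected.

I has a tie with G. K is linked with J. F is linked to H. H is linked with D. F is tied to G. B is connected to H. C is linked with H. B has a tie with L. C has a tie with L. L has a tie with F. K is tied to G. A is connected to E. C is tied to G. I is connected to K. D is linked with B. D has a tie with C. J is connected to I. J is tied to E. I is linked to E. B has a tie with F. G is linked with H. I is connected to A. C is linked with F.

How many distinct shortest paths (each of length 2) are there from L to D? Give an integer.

The shortest distance is 2. The length-2 paths are: L–C–D; L–B–D.
That gives 2 distinct shortest paths.

2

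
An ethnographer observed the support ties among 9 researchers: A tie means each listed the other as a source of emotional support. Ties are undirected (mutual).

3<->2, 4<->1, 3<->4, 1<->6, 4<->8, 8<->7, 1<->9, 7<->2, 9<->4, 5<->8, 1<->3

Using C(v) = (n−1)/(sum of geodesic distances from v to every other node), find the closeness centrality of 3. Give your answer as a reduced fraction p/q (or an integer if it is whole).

Distances from 3: 1:1, 2:1, 4:1, 5:3, 6:2, 7:2, 8:2, 9:2. Sum = 14.
n = 9, so closeness = 8/14 = 4/7.

4/7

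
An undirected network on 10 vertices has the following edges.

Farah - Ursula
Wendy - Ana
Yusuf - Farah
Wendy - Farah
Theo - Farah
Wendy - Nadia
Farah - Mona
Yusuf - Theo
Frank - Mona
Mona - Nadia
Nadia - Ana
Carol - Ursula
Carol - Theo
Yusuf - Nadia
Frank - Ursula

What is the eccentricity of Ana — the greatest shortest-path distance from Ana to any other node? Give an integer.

4

Distances from Ana: Carol:4, Farah:2, Frank:3, Mona:2, Nadia:1, Theo:3, Ursula:3, Wendy:1, Yusuf:2.
The largest is 4 (to Carol), so the eccentricity of Ana is 4.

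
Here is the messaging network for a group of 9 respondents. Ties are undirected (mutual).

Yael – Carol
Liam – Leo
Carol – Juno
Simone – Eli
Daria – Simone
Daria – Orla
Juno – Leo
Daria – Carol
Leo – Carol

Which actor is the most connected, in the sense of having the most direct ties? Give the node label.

Degrees — Carol:4, Daria:3, Eli:1, Juno:2, Leo:3, Liam:1, Orla:1, Simone:2, Yael:1.
The maximum is 4, attained only by Carol.

Carol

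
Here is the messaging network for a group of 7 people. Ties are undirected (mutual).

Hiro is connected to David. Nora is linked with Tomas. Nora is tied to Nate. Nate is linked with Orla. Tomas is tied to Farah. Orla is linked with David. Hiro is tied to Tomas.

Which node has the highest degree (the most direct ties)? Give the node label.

Tomas

Degrees — David:2, Farah:1, Hiro:2, Nate:2, Nora:2, Orla:2, Tomas:3.
The maximum is 3, attained only by Tomas.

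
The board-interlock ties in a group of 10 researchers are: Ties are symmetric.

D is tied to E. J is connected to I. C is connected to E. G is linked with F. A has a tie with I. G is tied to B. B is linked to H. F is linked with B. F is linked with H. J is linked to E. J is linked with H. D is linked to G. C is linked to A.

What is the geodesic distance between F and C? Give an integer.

One shortest route is F – H – J – E – C, which uses 4 edges, and at distance 3 from F we only reach {E, I}, which does not include C. So d(F,C) = 4.

4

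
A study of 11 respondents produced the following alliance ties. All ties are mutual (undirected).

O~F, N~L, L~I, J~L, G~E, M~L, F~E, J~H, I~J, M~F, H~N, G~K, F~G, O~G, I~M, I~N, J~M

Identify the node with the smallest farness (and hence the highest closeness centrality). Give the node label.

M

Farness (sum of distances to all others) for each node — E:25, F:18, G:23, H:28, I:21, J:21, K:32, L:21, M:17, N:27, O:25.
The smallest farness is 17, for M, so M has the highest closeness.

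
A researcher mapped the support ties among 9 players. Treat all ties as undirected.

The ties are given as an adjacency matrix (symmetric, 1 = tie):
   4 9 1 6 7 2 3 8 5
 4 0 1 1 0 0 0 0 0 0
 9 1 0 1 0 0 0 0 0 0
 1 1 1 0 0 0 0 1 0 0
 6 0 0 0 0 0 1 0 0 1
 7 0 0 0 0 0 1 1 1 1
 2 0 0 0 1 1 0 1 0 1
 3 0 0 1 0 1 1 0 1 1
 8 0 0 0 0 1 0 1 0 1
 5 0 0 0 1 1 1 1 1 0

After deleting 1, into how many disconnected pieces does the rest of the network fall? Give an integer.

2

Without 1, the remaining ties split the others into: {4, 9}; {2, 3, 5, 6, 7, 8}.
That's 2 separate components.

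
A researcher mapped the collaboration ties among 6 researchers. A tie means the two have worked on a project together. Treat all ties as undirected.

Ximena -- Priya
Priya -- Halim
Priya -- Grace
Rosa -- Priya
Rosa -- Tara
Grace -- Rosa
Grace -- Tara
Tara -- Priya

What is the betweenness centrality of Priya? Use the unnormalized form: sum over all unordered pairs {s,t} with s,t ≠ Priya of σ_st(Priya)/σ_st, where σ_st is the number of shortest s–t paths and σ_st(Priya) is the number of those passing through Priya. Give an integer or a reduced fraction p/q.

7

Pairs whose geodesics pass through Priya — Halim–Rosa: 1; Halim–Grace: 1; Halim–Tara: 1; Halim–Ximena: 1; Rosa–Ximena: 1; Grace–Ximena: 1; Tara–Ximena: 1.
All other pairs contribute 0.
Summing the contributions gives betweenness(Priya) = 7.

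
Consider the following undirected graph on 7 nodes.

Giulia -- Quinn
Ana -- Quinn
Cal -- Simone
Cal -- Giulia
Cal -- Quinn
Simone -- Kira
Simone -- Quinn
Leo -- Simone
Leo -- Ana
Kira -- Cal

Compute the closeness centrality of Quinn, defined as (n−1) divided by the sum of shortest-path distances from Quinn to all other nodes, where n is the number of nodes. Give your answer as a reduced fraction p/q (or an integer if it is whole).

Distances from Quinn: Ana:1, Cal:1, Giulia:1, Kira:2, Leo:2, Simone:1. Sum = 8.
n = 7, so closeness = 6/8 = 3/4.

3/4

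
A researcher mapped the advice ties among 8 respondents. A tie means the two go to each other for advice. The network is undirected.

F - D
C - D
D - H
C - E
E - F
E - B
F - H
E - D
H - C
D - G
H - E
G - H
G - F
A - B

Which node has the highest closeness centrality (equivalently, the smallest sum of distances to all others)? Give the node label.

E

Farness (sum of distances to all others) for each node — A:19, B:13, C:12, D:10, E:9, F:11, G:14, H:10.
The smallest farness is 9, for E, so E has the highest closeness.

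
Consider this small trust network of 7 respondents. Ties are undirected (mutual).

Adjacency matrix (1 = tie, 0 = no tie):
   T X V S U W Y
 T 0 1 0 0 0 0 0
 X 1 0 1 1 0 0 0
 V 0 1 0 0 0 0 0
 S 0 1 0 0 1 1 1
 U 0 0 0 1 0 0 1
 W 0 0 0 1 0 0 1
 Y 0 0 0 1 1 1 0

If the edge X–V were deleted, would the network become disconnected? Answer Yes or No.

Yes

Without the X–V edge there is no alternate route between X and V, so the network disconnects. It is a bridge.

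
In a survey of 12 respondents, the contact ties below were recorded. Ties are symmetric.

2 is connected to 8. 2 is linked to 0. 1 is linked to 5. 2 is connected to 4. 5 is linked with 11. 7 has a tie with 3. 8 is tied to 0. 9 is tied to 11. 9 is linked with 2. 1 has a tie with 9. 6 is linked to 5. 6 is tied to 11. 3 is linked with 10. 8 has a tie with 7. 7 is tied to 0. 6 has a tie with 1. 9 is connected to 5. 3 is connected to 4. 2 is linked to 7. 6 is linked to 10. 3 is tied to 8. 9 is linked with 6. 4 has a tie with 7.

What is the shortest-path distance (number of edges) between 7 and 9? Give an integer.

One shortest route is 7 – 2 – 9, which uses 2 edges, and 7 and 9 are not directly tied, so nothing shorter exists. So d(7,9) = 2.

2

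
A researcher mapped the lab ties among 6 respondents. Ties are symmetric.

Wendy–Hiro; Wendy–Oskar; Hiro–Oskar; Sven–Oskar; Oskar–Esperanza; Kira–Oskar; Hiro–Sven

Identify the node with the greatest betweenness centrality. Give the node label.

Oskar

Unnormalized betweenness of each node: Esperanza:0, Hiro:1/2, Kira:0, Oskar:15/2, Sven:0, Wendy:0.
Oskar has the largest value, 15/2, making it the main broker — the node through which the most shortest paths run.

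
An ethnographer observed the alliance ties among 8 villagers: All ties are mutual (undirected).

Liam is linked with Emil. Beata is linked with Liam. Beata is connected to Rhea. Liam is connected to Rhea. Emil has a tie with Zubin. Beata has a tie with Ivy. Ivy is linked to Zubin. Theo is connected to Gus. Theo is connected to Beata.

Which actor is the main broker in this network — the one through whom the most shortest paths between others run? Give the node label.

Unnormalized betweenness of each node: Beata:25/2, Emil:3/2, Gus:0, Ivy:7/2, Liam:9/2, Rhea:0, Theo:6, Zubin:1.
Beata has the largest value, 25/2, making it the main broker — the node through which the most shortest paths run.

Beata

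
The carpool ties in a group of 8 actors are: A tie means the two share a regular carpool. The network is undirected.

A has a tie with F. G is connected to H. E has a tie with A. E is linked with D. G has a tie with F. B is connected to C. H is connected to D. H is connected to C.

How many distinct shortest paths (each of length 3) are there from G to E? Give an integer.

The shortest distance is 3. The length-3 paths are: G–H–D–E; G–F–A–E.
That gives 2 distinct shortest paths.

2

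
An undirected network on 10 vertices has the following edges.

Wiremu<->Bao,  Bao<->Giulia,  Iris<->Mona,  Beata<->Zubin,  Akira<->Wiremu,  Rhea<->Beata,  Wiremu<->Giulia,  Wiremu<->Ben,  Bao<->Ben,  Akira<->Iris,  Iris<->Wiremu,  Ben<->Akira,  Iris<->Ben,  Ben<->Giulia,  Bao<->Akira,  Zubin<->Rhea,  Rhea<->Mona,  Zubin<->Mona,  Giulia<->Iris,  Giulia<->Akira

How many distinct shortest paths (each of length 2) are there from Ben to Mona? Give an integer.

The shortest distance is 2, and the only length-2 path is Ben–Iris–Mona. So there is exactly 1 shortest path.

1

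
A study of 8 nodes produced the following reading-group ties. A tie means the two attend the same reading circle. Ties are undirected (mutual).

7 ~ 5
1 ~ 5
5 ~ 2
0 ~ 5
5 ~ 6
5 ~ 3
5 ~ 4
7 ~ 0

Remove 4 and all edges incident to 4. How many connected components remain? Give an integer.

4's neighbors (5) remain reachable from one another through other ties, so the rest of the network stays in one piece.

1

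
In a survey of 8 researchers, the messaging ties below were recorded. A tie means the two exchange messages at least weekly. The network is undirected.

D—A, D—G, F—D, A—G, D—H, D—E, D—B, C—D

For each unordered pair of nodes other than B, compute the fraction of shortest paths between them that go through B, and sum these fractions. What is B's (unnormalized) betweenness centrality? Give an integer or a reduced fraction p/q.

0

No shortest path between any pair of other nodes passes through B.
Summing the contributions gives betweenness(B) = 0.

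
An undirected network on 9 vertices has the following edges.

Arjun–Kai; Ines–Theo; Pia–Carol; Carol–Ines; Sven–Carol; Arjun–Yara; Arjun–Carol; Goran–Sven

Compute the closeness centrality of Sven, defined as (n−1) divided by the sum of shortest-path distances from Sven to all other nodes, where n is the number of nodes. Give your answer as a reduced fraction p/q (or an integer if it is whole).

Distances from Sven: Arjun:2, Carol:1, Goran:1, Ines:2, Kai:3, Pia:2, Theo:3, Yara:3. Sum = 17.
n = 9, so closeness = 8/17.

8/17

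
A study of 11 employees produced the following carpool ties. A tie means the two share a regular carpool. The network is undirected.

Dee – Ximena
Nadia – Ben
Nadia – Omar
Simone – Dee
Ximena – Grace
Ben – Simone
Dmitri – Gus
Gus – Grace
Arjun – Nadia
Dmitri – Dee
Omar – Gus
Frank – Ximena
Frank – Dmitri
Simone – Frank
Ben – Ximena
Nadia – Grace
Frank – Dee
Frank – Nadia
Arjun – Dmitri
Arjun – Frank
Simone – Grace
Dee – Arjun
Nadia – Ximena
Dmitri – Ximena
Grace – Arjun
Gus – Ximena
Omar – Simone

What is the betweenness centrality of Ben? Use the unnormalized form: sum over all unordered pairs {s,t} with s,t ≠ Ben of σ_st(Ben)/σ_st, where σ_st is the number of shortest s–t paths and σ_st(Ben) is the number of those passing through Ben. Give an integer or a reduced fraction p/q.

1/2

Pairs whose geodesics pass through Ben — Nadia–Simone: 1/4; Simone–Ximena: 1/4.
All other pairs contribute 0.
Summing the contributions gives betweenness(Ben) = 1/2.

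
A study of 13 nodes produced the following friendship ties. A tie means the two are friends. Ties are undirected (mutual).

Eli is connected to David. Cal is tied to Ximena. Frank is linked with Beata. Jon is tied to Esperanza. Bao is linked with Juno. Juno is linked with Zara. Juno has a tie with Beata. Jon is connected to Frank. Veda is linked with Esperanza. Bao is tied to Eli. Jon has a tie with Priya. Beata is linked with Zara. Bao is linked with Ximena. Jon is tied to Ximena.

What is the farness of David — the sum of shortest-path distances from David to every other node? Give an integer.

46

Distances from David: Bao:2, Beata:4, Cal:4, Eli:1, Esperanza:5, Frank:5, Jon:4, Juno:3, Priya:5, Veda:6, Ximena:3, Zara:4.
Sum = 2 + 4 + 4 + 1 + 5 + 5 + 4 + 3 + 5 + 6 + 3 + 4 = 46.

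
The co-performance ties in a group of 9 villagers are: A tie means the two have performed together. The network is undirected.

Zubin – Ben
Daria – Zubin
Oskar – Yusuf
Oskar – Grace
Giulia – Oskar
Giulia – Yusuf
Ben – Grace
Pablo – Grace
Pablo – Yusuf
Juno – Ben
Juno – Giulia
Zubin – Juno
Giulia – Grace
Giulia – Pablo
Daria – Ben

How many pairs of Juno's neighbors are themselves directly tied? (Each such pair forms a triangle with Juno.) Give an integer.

1

Juno's neighbors: Ben, Giulia, and Zubin.
Neighbor pairs that are themselves tied: Juno–Ben–Zubin. Each forms one triangle with Juno, for 1 in total.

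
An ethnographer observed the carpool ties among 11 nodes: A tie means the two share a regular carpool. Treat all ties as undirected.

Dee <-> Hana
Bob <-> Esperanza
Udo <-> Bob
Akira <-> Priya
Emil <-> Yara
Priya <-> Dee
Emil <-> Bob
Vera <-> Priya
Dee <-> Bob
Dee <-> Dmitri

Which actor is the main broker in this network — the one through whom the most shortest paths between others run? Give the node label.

Unnormalized betweenness of each node: Akira:0, Bob:29, Dee:32, Dmitri:0, Emil:9, Esperanza:0, Hana:0, Priya:17, Udo:0, Vera:0, Yara:0.
Dee has the largest value, 32, making it the main broker — the node through which the most shortest paths run.

Dee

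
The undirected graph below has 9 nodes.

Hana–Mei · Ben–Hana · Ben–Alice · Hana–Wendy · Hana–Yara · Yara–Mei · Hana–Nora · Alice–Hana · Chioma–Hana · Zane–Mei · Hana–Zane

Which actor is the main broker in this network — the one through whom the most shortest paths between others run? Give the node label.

Hana

Unnormalized betweenness of each node: Alice:0, Ben:0, Chioma:0, Hana:49/2, Mei:1/2, Nora:0, Wendy:0, Yara:0, Zane:0.
Hana has the largest value, 49/2, making it the main broker — the node through which the most shortest paths run.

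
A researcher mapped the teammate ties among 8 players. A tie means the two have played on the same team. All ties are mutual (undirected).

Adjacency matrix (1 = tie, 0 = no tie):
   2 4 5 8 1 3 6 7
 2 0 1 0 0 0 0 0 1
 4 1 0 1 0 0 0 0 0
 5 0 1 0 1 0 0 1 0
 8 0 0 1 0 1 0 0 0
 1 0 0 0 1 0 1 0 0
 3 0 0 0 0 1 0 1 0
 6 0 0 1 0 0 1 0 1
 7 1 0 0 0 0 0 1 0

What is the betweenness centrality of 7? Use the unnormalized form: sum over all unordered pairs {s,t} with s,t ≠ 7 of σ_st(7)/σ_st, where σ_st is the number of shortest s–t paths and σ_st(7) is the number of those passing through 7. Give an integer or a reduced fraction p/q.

Pairs whose geodesics pass through 7 — 2–1: 1/2; 2–3: 1; 2–6: 1.
All other pairs contribute 0.
Summing the contributions gives betweenness(7) = 5/2.

5/2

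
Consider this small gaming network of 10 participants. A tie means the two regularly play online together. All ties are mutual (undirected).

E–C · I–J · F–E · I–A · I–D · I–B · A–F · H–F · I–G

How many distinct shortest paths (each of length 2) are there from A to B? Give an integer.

The shortest distance is 2, and the only length-2 path is A–I–B. So there is exactly 1 shortest path.

1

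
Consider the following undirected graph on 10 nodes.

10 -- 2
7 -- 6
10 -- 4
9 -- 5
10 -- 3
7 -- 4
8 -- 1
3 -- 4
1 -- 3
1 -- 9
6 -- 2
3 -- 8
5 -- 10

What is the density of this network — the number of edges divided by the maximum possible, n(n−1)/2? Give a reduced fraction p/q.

13/45

There are 13 edges and 10 nodes, so the maximum possible is C(10,2) = 45.
Density = 13/45.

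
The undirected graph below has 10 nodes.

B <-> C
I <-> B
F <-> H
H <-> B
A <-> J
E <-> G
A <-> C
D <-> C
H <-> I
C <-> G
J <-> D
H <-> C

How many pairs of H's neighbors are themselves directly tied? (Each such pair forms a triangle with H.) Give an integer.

H's neighbors: B, C, F, and I.
Neighbor pairs that are themselves tied: H–B–C; H–B–I. Each forms one triangle with H, for 2 in total.

2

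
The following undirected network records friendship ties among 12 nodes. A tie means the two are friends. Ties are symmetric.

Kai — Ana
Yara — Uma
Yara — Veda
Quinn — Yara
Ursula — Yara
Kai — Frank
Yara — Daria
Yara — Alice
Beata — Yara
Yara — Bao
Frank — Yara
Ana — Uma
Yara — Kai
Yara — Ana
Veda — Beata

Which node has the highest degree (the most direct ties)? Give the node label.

Yara

Degrees — Alice:1, Ana:3, Bao:1, Beata:2, Daria:1, Frank:2, Kai:3, Quinn:1, Uma:2, Ursula:1, Veda:2, Yara:11.
The maximum is 11, attained only by Yara.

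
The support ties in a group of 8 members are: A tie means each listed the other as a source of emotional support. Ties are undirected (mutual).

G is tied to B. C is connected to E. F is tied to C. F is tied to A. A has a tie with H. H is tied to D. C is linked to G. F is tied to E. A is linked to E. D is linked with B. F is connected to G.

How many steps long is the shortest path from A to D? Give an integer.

One shortest route is A – H – D, which uses 2 edges, and A and D are not directly tied, so nothing shorter exists. So d(A,D) = 2.

2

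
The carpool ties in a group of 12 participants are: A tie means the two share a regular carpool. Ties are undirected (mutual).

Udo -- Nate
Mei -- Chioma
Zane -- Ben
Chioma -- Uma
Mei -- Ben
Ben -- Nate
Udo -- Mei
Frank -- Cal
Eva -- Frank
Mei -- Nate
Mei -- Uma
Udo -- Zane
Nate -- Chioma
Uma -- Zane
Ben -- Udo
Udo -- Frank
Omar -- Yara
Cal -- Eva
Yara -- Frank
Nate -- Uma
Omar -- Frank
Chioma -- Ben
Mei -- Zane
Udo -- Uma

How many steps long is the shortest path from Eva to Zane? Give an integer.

3

One shortest route is Eva – Frank – Udo – Zane, which uses 3 edges, and at distance 2 from Eva we only reach {Omar, Udo, Yara}, which does not include Zane. So d(Eva,Zane) = 3.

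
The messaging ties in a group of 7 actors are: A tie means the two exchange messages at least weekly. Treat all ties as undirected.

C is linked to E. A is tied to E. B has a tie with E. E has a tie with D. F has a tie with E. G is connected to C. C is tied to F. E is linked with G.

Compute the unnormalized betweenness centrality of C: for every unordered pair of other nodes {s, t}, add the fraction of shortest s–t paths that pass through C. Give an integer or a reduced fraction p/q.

Pairs whose geodesics pass through C — F–G: 1/2.
All other pairs contribute 0.
Summing the contributions gives betweenness(C) = 1/2.

1/2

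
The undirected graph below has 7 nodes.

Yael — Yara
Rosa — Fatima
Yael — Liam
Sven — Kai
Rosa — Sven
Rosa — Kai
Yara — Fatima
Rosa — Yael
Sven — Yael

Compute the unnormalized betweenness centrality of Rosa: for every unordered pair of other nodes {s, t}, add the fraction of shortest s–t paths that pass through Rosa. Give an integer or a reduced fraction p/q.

Pairs whose geodesics pass through Rosa — Yara–Kai: 2/3; Fatima–Liam: 1/2; Fatima–Kai: 1; Fatima–Sven: 1; Fatima–Yael: 1/2; Liam–Kai: 1/2; Kai–Yael: 1/2.
All other pairs contribute 0.
Summing the contributions gives betweenness(Rosa) = 14/3.

14/3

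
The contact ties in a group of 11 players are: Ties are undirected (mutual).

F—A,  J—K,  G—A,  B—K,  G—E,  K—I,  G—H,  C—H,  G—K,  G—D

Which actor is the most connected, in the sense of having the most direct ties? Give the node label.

Degrees — A:2, B:1, C:1, D:1, E:1, F:1, G:5, H:2, I:1, J:1, K:4.
The maximum is 5, attained only by G.

G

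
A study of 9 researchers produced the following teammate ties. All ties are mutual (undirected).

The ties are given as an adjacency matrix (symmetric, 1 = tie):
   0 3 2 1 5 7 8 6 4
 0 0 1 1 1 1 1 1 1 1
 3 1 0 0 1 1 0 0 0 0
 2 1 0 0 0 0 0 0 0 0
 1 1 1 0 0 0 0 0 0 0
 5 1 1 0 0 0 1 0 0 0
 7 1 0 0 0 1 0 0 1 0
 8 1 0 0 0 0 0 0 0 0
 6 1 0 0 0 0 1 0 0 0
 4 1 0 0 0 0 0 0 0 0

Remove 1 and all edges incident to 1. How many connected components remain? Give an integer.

1

1's neighbors (0 and 3) remain reachable from one another through other ties, so the rest of the network stays in one piece.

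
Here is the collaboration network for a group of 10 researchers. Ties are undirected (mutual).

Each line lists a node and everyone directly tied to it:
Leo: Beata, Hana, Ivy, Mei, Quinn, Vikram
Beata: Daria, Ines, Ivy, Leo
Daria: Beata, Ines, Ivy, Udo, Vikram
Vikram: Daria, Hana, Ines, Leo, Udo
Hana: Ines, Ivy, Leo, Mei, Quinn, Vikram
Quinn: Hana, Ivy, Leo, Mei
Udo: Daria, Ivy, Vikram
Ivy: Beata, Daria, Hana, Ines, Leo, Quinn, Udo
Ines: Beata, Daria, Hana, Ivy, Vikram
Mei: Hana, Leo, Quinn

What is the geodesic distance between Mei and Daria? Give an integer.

3

One shortest route is Mei – Leo – Vikram – Daria, which uses 3 edges, and at distance 2 from Mei we only reach {Beata, Ines, Ivy, Vikram}, which does not include Daria. So d(Mei,Daria) = 3.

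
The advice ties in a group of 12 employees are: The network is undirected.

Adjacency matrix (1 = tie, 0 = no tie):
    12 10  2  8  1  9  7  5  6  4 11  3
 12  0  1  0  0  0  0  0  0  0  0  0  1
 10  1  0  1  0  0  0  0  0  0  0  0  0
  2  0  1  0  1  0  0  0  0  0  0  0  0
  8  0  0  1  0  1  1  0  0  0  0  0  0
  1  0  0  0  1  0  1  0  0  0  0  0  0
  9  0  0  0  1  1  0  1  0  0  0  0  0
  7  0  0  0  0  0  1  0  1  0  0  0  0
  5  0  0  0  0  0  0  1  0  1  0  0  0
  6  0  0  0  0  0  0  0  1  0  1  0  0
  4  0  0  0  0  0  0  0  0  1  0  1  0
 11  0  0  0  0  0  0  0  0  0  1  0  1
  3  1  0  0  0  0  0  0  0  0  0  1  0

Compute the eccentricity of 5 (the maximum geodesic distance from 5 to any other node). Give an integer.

5

Distances from 5: 1:3, 2:4, 3:4, 4:2, 6:1, 7:1, 8:3, 9:2, 10:5, 11:3, 12:5.
The largest is 5 (to 12 and 10), so the eccentricity of 5 is 5.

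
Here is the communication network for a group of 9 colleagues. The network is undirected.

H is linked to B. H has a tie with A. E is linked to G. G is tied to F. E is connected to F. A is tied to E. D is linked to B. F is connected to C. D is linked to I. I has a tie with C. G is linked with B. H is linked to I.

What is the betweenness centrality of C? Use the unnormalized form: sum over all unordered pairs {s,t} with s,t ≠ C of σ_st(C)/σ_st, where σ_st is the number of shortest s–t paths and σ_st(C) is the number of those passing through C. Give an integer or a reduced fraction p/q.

Pairs whose geodesics pass through C — D–F: 1/2; I–F: 1; I–G: 1/3; I–E: 1/2; F–H: 1/3.
All other pairs contribute 0.
Summing the contributions gives betweenness(C) = 8/3.

8/3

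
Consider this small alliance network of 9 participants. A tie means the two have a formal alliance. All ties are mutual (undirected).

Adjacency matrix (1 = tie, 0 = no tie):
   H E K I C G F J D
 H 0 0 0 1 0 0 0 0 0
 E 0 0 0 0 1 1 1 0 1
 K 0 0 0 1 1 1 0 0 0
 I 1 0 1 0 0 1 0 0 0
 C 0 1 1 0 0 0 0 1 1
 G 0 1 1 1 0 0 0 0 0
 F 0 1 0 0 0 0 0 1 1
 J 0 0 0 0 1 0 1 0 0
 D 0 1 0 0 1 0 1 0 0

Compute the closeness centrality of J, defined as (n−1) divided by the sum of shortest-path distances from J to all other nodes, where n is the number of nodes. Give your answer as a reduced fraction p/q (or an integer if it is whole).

Distances from J: C:1, D:2, E:2, F:1, G:3, H:4, I:3, K:2. Sum = 18.
n = 9, so closeness = 8/18 = 4/9.

4/9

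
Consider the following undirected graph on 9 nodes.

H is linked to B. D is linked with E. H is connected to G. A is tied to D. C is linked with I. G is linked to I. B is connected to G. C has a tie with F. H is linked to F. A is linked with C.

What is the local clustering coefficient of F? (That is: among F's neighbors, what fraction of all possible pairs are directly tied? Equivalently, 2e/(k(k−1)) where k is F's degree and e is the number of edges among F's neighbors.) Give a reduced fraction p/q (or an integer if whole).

0

F's neighbors: C and H (k = 2).
Possible neighbor pairs: C(2,2) = 1. Edges among them: none → e = 0.
Clustering(F) = 0/1.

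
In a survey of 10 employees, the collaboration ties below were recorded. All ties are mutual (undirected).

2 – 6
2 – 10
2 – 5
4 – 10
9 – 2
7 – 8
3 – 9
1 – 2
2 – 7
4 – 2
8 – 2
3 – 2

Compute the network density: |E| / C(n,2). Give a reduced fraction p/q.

4/15

There are 12 edges and 10 nodes, so the maximum possible is C(10,2) = 45.
Density = 12/45 = 4/15.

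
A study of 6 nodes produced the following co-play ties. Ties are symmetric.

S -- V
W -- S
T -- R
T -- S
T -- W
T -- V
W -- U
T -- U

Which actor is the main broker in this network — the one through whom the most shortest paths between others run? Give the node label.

Unnormalized betweenness of each node: R:0, S:1/2, T:6, U:0, V:0, W:1/2.
T has the largest value, 6, making it the main broker — the node through which the most shortest paths run.

T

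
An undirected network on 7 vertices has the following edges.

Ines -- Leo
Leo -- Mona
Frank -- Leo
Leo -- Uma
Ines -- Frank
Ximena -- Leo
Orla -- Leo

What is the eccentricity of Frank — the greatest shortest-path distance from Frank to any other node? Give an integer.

Distances from Frank: Ines:1, Leo:1, Mona:2, Orla:2, Uma:2, Ximena:2.
The largest is 2 (to Ximena, Mona, Orla, and Uma), so the eccentricity of Frank is 2.

2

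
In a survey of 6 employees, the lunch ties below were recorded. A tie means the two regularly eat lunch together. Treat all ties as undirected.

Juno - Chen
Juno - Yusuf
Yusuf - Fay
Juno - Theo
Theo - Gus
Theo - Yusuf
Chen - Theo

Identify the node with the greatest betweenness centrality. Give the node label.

Unnormalized betweenness of each node: Chen:0, Fay:0, Gus:0, Juno:1, Theo:5, Yusuf:4.
Theo has the largest value, 5, making it the main broker — the node through which the most shortest paths run.

Theo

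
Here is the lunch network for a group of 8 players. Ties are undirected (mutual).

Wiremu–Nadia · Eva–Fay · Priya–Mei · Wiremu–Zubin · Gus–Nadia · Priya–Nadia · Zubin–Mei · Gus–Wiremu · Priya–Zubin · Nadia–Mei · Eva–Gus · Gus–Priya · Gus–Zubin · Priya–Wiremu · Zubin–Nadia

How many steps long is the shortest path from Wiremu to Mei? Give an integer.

One shortest route is Wiremu – Nadia – Mei, which uses 2 edges, and Wiremu and Mei are not directly tied, so nothing shorter exists. So d(Wiremu,Mei) = 2.

2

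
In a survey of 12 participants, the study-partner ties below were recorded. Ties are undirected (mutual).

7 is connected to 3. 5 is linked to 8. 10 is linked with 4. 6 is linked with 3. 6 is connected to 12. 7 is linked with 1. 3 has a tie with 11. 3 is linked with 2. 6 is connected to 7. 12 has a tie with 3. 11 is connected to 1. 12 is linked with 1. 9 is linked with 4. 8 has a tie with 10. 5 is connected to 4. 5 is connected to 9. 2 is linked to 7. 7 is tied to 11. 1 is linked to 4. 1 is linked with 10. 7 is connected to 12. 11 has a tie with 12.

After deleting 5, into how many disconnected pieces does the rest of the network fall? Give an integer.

5's neighbors (4, 8, and 9) remain reachable from one another through other ties, so the rest of the network stays in one piece.

1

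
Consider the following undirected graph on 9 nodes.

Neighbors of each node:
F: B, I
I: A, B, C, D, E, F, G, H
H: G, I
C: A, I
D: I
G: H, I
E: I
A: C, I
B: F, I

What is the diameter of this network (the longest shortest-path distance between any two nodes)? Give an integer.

2

Eccentricity of each node (its greatest distance to any other): A:2, B:2, C:2, D:2, E:2, F:2, G:2, H:2, I:1.
The maximum eccentricity is 2, realized for instance by the pair G–D via G – I – D. So the diameter is 2.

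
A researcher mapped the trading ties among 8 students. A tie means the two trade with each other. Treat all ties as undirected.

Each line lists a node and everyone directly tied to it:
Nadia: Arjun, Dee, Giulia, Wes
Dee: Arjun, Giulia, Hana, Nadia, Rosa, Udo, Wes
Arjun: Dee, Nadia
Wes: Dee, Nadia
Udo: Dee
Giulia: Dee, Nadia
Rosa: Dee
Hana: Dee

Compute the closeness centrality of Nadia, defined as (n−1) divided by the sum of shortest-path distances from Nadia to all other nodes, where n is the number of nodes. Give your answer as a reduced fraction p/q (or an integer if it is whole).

Distances from Nadia: Arjun:1, Dee:1, Giulia:1, Hana:2, Rosa:2, Udo:2, Wes:1. Sum = 10.
n = 8, so closeness = 7/10.

7/10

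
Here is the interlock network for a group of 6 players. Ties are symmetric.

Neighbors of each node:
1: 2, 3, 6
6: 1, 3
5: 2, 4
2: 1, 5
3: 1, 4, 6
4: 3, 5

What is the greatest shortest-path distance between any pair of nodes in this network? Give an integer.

3

Eccentricity of each node (its greatest distance to any other): 1:2, 2:2, 3:2, 4:2, 5:3, 6:3.
The maximum eccentricity is 3, realized for instance by the pair 5–6 via 5 – 2 – 1 – 6. So the diameter is 3.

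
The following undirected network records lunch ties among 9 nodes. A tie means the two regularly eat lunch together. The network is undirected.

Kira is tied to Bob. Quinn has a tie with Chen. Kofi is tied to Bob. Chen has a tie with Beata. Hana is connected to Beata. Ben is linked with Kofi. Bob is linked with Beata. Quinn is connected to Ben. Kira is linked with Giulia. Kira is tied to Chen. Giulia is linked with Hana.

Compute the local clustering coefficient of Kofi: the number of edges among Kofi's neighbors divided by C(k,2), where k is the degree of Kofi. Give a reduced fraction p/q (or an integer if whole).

Kofi's neighbors: Ben and Bob (k = 2).
Possible neighbor pairs: C(2,2) = 1. Edges among them: none → e = 0.
Clustering(Kofi) = 0/1.

0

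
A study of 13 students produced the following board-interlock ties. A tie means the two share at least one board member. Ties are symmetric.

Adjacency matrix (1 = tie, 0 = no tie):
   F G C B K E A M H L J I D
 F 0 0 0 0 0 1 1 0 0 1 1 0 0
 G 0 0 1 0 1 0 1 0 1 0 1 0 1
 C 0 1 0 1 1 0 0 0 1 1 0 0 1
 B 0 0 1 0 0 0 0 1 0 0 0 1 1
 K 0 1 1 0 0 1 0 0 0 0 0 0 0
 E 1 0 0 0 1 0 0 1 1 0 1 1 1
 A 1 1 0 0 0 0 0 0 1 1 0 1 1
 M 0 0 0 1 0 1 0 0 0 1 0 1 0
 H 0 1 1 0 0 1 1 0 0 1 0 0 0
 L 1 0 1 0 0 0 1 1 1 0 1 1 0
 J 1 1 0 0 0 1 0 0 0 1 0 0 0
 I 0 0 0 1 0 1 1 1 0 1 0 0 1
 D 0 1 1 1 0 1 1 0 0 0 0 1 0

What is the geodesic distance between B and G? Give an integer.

One shortest route is B – C – G, which uses 2 edges, and B and G are not directly tied, so nothing shorter exists. So d(B,G) = 2.

2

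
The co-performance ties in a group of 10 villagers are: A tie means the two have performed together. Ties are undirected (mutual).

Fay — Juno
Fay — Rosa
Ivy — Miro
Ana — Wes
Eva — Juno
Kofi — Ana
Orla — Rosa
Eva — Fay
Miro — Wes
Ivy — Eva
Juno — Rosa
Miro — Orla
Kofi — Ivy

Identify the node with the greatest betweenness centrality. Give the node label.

Unnormalized betweenness of each node: Ana:1, Eva:28/3, Fay:3/2, Ivy:40/3, Juno:3/2, Kofi:4, Miro:11, Orla:17/3, Rosa:14/3, Wes:3.
Ivy has the largest value, 40/3, making it the main broker — the node through which the most shortest paths run.

Ivy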